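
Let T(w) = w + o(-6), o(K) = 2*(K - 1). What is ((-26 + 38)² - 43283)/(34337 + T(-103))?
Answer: -43139/34220 ≈ -1.2606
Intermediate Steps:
o(K) = -2 + 2*K (o(K) = 2*(-1 + K) = -2 + 2*K)
T(w) = -14 + w (T(w) = w + (-2 + 2*(-6)) = w + (-2 - 12) = w - 14 = -14 + w)
((-26 + 38)² - 43283)/(34337 + T(-103)) = ((-26 + 38)² - 43283)/(34337 + (-14 - 103)) = (12² - 43283)/(34337 - 117) = (144 - 43283)/34220 = -43139*1/34220 = -43139/34220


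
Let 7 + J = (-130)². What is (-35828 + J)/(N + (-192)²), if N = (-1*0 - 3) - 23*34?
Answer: -18935/36079 ≈ -0.52482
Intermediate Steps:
J = 16893 (J = -7 + (-130)² = -7 + 16900 = 16893)
N = -785 (N = (0 - 3) - 782 = -3 - 782 = -785)
(-35828 + J)/(N + (-192)²) = (-35828 + 16893)/(-785 + (-192)²) = -18935/(-785 + 36864) = -18935/36079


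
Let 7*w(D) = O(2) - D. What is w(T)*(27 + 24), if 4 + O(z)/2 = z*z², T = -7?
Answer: 765/7 ≈ 109.29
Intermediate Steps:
O(z) = -8 + 2*z³ (O(z) = -8 + 2*(z*z²) = -8 + 2*z³)
w(D) = 8/7 - D/7 (w(D) = ((-8 + 2*2³) - D)/7 = ((-8 + 2*8) - D)/7 = ((-8 + 16) - D)/7 = (8 - D)/7 = 8/7 - D/7)
w(T)*(27 + 24) = (8/7 - ⅐*(-7))*(27 + 24) = (8/7 + 1)*51 = (15/7)*51 = 765/7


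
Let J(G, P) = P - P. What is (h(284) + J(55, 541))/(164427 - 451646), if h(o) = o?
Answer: -284/287219 ≈ -0.00098879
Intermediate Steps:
J(G, P) = 0
(h(284) + J(55, 541))/(164427 - 451646) = (284 + 0)/(164427 - 451646) = 284/(-287219) = 284*(-1/287219) = -284/287219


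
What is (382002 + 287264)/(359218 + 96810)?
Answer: 334633/228014 ≈ 1.4676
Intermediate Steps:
(382002 + 287264)/(359218 + 96810) = 669266/456028 = 669266*(1/456028) = 334633/228014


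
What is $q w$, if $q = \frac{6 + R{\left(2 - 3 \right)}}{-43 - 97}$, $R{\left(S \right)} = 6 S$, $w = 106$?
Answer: $0$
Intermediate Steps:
$q = 0$ ($q = \frac{6 + 6 \left(2 - 3\right)}{-43 - 97} = \frac{6 + 6 \left(2 - 3\right)}{-140} = \left(6 + 6 \left(-1\right)\right) \left(- \frac{1}{140}\right) = \left(6 - 6\right) \left(- \frac{1}{140}\right) = 0 \left(- \frac{1}{140}\right) = 0$)
$q w = 0 \cdot 106 = 0$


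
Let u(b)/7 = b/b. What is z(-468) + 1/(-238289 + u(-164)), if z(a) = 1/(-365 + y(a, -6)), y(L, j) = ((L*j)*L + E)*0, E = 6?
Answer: -238647/86972930 ≈ -0.0027439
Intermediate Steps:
u(b) = 7 (u(b) = 7*(b/b) = 7*1 = 7)
y(L, j) = 0 (y(L, j) = ((L*j)*L + 6)*0 = (j*L**2 + 6)*0 = (6 + j*L**2)*0 = 0)
z(a) = -1/365 (z(a) = 1/(-365 + 0) = 1/(-365) = -1/365)
z(-468) + 1/(-238289 + u(-164)) = -1/365 + 1/(-238289 + 7) = -1/365 + 1/(-238282) = -1/365 - 1/238282 = -238647/86972930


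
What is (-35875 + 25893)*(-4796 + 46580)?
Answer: -417087888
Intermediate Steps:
(-35875 + 25893)*(-4796 + 46580) = -9982*41784 = -417087888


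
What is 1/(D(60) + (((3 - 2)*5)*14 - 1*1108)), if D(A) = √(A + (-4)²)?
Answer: -519/538684 - √19/538684 ≈ -0.00097155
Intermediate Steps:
D(A) = √(16 + A) (D(A) = √(A + 16) = √(16 + A))
1/(D(60) + (((3 - 2)*5)*14 - 1*1108)) = 1/(√(16 + 60) + (((3 - 2)*5)*14 - 1*1108)) = 1/(√76 + ((1*5)*14 - 1108)) = 1/(2*√19 + (5*14 - 1108)) = 1/(2*√19 + (70 - 1108)) = 1/(2*√19 - 1038) = 1/(-1038 + 2*√19)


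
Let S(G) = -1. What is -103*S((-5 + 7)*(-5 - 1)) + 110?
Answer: 213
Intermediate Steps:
-103*S((-5 + 7)*(-5 - 1)) + 110 = -103*(-1) + 110 = 103 + 110 = 213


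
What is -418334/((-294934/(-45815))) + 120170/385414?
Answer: -1846699642781540/28417923169 ≈ -64984.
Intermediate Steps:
-418334/((-294934/(-45815))) + 120170/385414 = -418334/((-294934*(-1/45815))) + 120170*(1/385414) = -418334/294934/45815 + 60085/192707 = -418334*45815/294934 + 60085/192707 = -9582986105/147467 + 60085/192707 = -1846699642781540/28417923169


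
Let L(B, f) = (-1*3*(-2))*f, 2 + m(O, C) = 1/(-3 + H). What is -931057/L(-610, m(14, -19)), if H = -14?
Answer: 15827969/210 ≈ 75371.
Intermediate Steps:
m(O, C) = -35/17 (m(O, C) = -2 + 1/(-3 - 14) = -2 + 1/(-17) = -2 - 1/17 = -35/17)
L(B, f) = 6*f (L(B, f) = (-3*(-2))*f = 6*f)
-931057/L(-610, m(14, -19)) = -931057/(6*(-35/17)) = -931057/(-210/17) = -931057*(-17/210) = 15827969/210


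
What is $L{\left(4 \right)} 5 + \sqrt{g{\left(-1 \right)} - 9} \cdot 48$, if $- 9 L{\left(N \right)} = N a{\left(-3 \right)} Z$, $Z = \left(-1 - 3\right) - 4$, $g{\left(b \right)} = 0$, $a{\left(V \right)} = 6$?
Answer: $\frac{320}{3} + 144 i \approx 106.67 + 144.0 i$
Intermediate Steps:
$Z = -8$ ($Z = -4 - 4 = -8$)
$L{\left(N \right)} = \frac{16 N}{3}$ ($L{\left(N \right)} = - \frac{N 6 \left(-8\right)}{9} = - \frac{6 N \left(-8\right)}{9} = - \frac{\left(-48\right) N}{9} = \frac{16 N}{3}$)
$L{\left(4 \right)} 5 + \sqrt{g{\left(-1 \right)} - 9} \cdot 48 = \frac{16}{3} \cdot 4 \cdot 5 + \sqrt{0 - 9} \cdot 48 = \frac{64}{3} \cdot 5 + \sqrt{-9} \cdot 48 = \frac{320}{3} + 3 i 48 = \frac{320}{3} + 144 i$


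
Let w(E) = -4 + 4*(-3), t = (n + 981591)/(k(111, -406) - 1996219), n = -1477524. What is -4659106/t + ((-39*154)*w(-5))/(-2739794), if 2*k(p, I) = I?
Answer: -4247384706564799796/226459042967 ≈ -1.8756e+7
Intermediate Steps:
k(p, I) = I/2
t = 165311/665474 (t = (-1477524 + 981591)/((1/2)*(-406) - 1996219) = -495933/(-203 - 1996219) = -495933/(-1996422) = -495933*(-1/1996422) = 165311/665474 ≈ 0.24841)
w(E) = -16 (w(E) = -4 - 12 = -16)
-4659106/t + ((-39*154)*w(-5))/(-2739794) = -4659106/165311/665474 + (-39*154*(-16))/(-2739794) = -4659106*665474/165311 - 6006*(-16)*(-1/2739794) = -3100513906244/165311 + 96096*(-1/2739794) = -3100513906244/165311 - 48048/1369897 = -4247384706564799796/226459042967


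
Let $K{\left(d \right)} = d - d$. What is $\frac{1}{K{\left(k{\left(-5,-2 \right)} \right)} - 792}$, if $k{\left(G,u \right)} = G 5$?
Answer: $- \frac{1}{792} \approx -0.0012626$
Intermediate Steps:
$k{\left(G,u \right)} = 5 G$
$K{\left(d \right)} = 0$
$\frac{1}{K{\left(k{\left(-5,-2 \right)} \right)} - 792} = \frac{1}{0 - 792} = \frac{1}{-792} = - \frac{1}{792}$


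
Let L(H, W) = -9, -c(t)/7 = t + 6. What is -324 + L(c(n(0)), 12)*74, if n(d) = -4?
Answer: -990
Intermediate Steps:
c(t) = -42 - 7*t (c(t) = -7*(t + 6) = -7*(6 + t) = -42 - 7*t)
-324 + L(c(n(0)), 12)*74 = -324 - 9*74 = -324 - 666 = -990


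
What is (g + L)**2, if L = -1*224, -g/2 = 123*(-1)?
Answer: 484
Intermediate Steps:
g = 246 (g = -246*(-1) = -2*(-123) = 246)
L = -224
(g + L)**2 = (246 - 224)**2 = 22**2 = 484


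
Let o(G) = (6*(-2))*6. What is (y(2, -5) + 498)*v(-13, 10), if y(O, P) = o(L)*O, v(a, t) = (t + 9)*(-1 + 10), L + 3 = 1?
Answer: 60534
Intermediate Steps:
L = -2 (L = -3 + 1 = -2)
v(a, t) = 81 + 9*t (v(a, t) = (9 + t)*9 = 81 + 9*t)
o(G) = -72 (o(G) = -12*6 = -72)
y(O, P) = -72*O
(y(2, -5) + 498)*v(-13, 10) = (-72*2 + 498)*(81 + 9*10) = (-144 + 498)*(81 + 90) = 354*171 = 60534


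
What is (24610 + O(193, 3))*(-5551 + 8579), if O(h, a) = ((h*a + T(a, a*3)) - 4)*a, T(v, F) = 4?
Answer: 79778716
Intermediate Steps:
O(h, a) = h*a**2 (O(h, a) = ((h*a + 4) - 4)*a = ((a*h + 4) - 4)*a = ((4 + a*h) - 4)*a = (a*h)*a = h*a**2)
(24610 + O(193, 3))*(-5551 + 8579) = (24610 + 193*3**2)*(-5551 + 8579) = (24610 + 193*9)*3028 = (24610 + 1737)*3028 = 26347*3028 = 79778716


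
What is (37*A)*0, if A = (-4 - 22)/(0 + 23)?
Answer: 0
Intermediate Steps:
A = -26/23 ≈ -1.1304
(37*A)*0 = (37*(-26/23))*0 = -962/23*0 = 0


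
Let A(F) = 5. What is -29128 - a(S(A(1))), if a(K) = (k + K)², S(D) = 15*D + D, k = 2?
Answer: -35852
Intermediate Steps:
S(D) = 16*D
a(K) = (2 + K)²
-29128 - a(S(A(1))) = -29128 - (2 + 16*5)² = -29128 - (2 + 80)² = -29128 - 1*82² = -29128 - 1*6724 = -29128 - 6724 = -35852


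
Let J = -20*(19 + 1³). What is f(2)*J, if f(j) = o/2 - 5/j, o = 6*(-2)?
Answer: 3400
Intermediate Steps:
o = -12
f(j) = -6 - 5/j (f(j) = -12/2 - 5/j = -12*½ - 5/j = -6 - 5/j)
J = -400 (J = -20*(19 + 1) = -20*20 = -400)
f(2)*J = (-6 - 5/2)*(-400) = -17/2*(-400) = 3400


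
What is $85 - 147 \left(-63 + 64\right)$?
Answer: $-62$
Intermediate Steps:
$85 - 147 \left(-63 + 64\right) = 85 - 147 = -62$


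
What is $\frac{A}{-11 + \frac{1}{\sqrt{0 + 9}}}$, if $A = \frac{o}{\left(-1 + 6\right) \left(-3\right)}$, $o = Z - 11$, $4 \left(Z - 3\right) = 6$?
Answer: $- \frac{13}{320} \approx -0.040625$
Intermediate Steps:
$Z = \frac{9}{2}$ ($Z = 3 + \frac{1}{4} \cdot 6 = 3 + \frac{3}{2} = \frac{9}{2} \approx 4.5$)
$o = - \frac{13}{2}$ ($o = \frac{9}{2} - 11 = - \frac{13}{2} \approx -6.5$)
$A = \frac{13}{30}$ ($A = - \frac{13}{2 \left(-1 + 6\right) \left(-3\right)} = - \frac{13}{2 \cdot 5 \left(-3\right)} = - \frac{13}{2 \left(-15\right)} = \left(- \frac{13}{2}\right) \left(- \frac{1}{15}\right) = \frac{13}{30} \approx 0.43333$)
$\frac{A}{-11 + \frac{1}{\sqrt{0 + 9}}} = \frac{13}{30 \left(-11 + \frac{1}{\sqrt{0 + 9}}\right)} = \frac{13}{30 \left(-11 + \frac{1}{\sqrt{9}}\right)} = \frac{13}{30 \left(-11 + \frac{1}{3}\right)} = \frac{13}{30 \left(- \frac{32}{3}\right)} = \frac{13}{30} \left(- \frac{3}{32}\right) = - \frac{13}{320}$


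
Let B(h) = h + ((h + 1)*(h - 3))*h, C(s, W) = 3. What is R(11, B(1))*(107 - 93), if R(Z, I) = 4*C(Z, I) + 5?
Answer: 238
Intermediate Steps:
B(h) = h + h*(1 + h)*(-3 + h) (B(h) = h + ((1 + h)*(-3 + h))*h = h + h*(1 + h)*(-3 + h))
R(Z, I) = 17 (R(Z, I) = 4*3 + 5 = 12 + 5 = 17)
R(11, B(1))*(107 - 93) = 17*(107 - 93) = 17*14 = 238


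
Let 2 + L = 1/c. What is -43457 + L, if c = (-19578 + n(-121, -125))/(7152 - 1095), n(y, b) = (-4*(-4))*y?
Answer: -934982983/21514 ≈ -43459.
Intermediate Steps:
n(y, b) = 16*y
c = -21514/6057 (c = (-19578 + 16*(-121))/(7152 - 1095) = (-19578 - 1936)/6057 = -21514*1/6057 = -21514/6057 ≈ -3.5519)
L = -49085/21514 (L = -2 + 1/(-21514/6057) = -2 - 6057/21514 = -49085/21514 ≈ -2.2815)
-43457 + L = -43457 - 49085/21514 = -934982983/21514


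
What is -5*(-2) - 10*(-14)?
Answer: 150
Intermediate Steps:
-5*(-2) - 10*(-14) = 10 + 140 = 150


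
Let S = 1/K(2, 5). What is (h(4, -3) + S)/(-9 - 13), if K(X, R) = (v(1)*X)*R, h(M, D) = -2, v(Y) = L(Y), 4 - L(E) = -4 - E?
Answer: 179/1980 ≈ 0.090404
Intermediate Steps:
L(E) = 8 + E (L(E) = 4 - (-4 - E) = 4 + (4 + E) = 8 + E)
v(Y) = 8 + Y
K(X, R) = 9*R*X (K(X, R) = ((8 + 1)*X)*R = (9*X)*R = 9*R*X)
S = 1/90 (S = 1/(9*5*2) = 1/90 ≈ 0.011111)
(h(4, -3) + S)/(-9 - 13) = (-2 + 1/90)/(-9 - 13) = -179/90/(-22) = -1/22*(-179/90) = 179/1980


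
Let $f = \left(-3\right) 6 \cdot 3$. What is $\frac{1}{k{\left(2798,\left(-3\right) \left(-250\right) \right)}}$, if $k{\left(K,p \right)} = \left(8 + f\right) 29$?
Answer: $- \frac{1}{1334} \approx -0.00074963$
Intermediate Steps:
$f = -54$ ($f = \left(-18\right) 3 = -54$)
$k{\left(K,p \right)} = -1334$ ($k{\left(K,p \right)} = \left(8 - 54\right) 29 = \left(-46\right) 29 = -1334$)
$\frac{1}{k{\left(2798,\left(-3\right) \left(-250\right) \right)}} = \frac{1}{-1334} = - \frac{1}{1334}$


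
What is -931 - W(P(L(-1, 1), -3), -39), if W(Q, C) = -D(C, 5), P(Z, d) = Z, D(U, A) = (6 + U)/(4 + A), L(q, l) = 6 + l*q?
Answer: -2804/3 ≈ -934.67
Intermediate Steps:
D(U, A) = (6 + U)/(4 + A)
W(Q, C) = -2/3 - C/9 (W(Q, C) = -(6 + C)/(4 + 5) = -(6 + C)/9 = -(2/3 + C/9) = -2/3 - C/9)
-931 - W(P(L(-1, 1), -3), -39) = -931 - (-2/3 - 1/9*(-39)) = -931 - (-2/3 + 13/3) = -931 - 1*11/3 = -931 - 11/3 = -2804/3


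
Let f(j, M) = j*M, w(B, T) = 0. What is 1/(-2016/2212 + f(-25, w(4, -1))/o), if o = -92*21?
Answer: -79/72 ≈ -1.0972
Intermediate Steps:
f(j, M) = M*j
o = -1932
1/(-2016/2212 + f(-25, w(4, -1))/o) = 1/(-2016/2212 + (0*(-25))/(-1932)) = 1/(-2016*1/2212 + 0*(-1/1932)) = 1/(-72/79 + 0) = 1/(-72/79) = -79/72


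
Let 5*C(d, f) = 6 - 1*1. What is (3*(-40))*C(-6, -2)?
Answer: -120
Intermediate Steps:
C(d, f) = 1 (C(d, f) = (6 - 1*1)/5 = (6 - 1)/5 = (1/5)*5 = 1)
(3*(-40))*C(-6, -2) = (3*(-40))*1 = -120*1 = -120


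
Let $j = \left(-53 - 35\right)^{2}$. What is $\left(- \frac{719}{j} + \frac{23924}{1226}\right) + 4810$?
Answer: $\frac{22925609301}{4747072} \approx 4829.4$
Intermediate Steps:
$j = 7744$ ($j = \left(-88\right)^{2} = 7744$)
$\left(- \frac{719}{j} + \frac{23924}{1226}\right) + 4810 = \left(- \frac{719}{7744} + \frac{23924}{1226}\right) + 4810 = \left(\left(-719\right) \frac{1}{7744} + 23924 \cdot \frac{1}{1226}\right) + 4810 = \left(- \frac{719}{7744} + \frac{11962}{613}\right) + 4810 = \frac{92192981}{4747072} + 4810 = \frac{22925609301}{4747072}$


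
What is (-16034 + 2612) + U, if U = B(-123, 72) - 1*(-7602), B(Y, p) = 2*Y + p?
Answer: -5994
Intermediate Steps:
B(Y, p) = p + 2*Y
U = 7428 (U = (72 + 2*(-123)) - 1*(-7602) = (72 - 246) + 7602 = -174 + 7602 = 7428)
(-16034 + 2612) + U = (-16034 + 2612) + 7428 = -13422 + 7428 = -5994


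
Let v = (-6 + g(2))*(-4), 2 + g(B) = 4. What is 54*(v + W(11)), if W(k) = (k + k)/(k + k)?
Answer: 918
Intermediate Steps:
W(k) = 1 (W(k) = (2*k)/((2*k)) = (2*k)*(1/(2*k)) = 1)
g(B) = 2 (g(B) = -2 + 4 = 2)
v = 16 (v = (-6 + 2)*(-4) = -4*(-4) = 16)
54*(v + W(11)) = 54*(16 + 1) = 54*17 = 918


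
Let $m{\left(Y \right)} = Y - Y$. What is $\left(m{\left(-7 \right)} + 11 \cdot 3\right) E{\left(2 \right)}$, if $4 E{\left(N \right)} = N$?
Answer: $\frac{33}{2} \approx 16.5$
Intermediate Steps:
$m{\left(Y \right)} = 0$
$E{\left(N \right)} = \frac{N}{4}$
$\left(m{\left(-7 \right)} + 11 \cdot 3\right) E{\left(2 \right)} = \left(0 + 11 \cdot 3\right) \frac{1}{4} \cdot 2 = \left(0 + 33\right) \frac{1}{2} = 33 \cdot \frac{1}{2} = \frac{33}{2}$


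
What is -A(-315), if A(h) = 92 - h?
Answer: -407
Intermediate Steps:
-A(-315) = -(92 - 1*(-315)) = -(92 + 315) = -1*407 = -407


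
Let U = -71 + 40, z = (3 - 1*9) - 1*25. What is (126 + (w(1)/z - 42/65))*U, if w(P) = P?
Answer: -252523/65 ≈ -3885.0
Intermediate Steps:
z = -31 (z = (3 - 9) - 25 = -6 - 25 = -31)
U = -31
(126 + (w(1)/z - 42/65))*U = (126 + (1/(-31) - 42/65))*(-31) = (126 + (1*(-1/31) - 42*1/65))*(-31) = (126 + (-1/31 - 42/65))*(-31) = (126 - 1367/2015)*(-31) = (252523/2015)*(-31) = -252523/65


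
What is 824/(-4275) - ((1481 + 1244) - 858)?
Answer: -7982249/4275 ≈ -1867.2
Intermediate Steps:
824/(-4275) - ((1481 + 1244) - 858) = 824*(-1/4275) - (2725 - 858) = -824/4275 - 1*1867 = -824/4275 - 1867 = -7982249/4275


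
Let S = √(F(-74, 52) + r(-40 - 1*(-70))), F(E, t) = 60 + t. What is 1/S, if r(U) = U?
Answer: √142/142 ≈ 0.083918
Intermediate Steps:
S = √142 (S = √((60 + 52) + (-40 - 1*(-70))) = √(112 + (-40 + 70)) = √(112 + 30) = √142 ≈ 11.916)
1/S = 1/(√142) = √142/142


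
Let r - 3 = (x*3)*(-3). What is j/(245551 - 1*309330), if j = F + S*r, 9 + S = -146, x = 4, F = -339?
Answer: -4776/63779 ≈ -0.074884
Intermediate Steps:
S = -155 (S = -9 - 146 = -155)
r = -33 (r = 3 + (4*3)*(-3) = 3 + 12*(-3) = 3 - 36 = -33)
j = 4776 (j = -339 - 155*(-33) = -339 + 5115 = 4776)
j/(245551 - 1*309330) = 4776/(245551 - 1*309330) = 4776/(245551 - 309330) = 4776/(-63779) = 4776*(-1/63779) = -4776/63779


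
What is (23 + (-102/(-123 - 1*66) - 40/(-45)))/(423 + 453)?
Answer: 57/2044 ≈ 0.027887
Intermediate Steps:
(23 + (-102/(-123 - 1*66) - 40/(-45)))/(423 + 453) = (23 + (-102/(-123 - 66) - 40*(-1/45)))/876 = (23 + (-102/(-189) + 8/9))*(1/876) = (23 + (-102*(-1/189) + 8/9))*(1/876) = (23 + (34/63 + 8/9))*(1/876) = (23 + 10/7)*(1/876) = (171/7)*(1/876) = 57/2044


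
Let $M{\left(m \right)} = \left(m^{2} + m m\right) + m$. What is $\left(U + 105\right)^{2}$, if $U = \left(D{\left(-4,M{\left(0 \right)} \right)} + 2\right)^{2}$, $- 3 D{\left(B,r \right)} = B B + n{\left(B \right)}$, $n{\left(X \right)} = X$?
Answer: $11881$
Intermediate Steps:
$M{\left(m \right)} = m + 2 m^{2}$ ($M{\left(m \right)} = \left(m^{2} + m^{2}\right) + m = 2 m^{2} + m = m + 2 m^{2}$)
$D{\left(B,r \right)} = - \frac{B}{3} - \frac{B^{2}}{3}$ ($D{\left(B,r \right)} = - \frac{B B + B}{3} = - \frac{B^{2} + B}{3} = - \frac{B + B^{2}}{3} = - \frac{B}{3} - \frac{B^{2}}{3}$)
$U = 4$ ($U = \left(\frac{1}{3} \left(-4\right) \left(-1 - -4\right) + 2\right)^{2} = \left(\frac{1}{3} \left(-4\right) \left(-1 + 4\right) + 2\right)^{2} = \left(\frac{1}{3} \left(-4\right) 3 + 2\right)^{2} = \left(-4 + 2\right)^{2} = \left(-2\right)^{2} = 4$)
$\left(U + 105\right)^{2} = \left(4 + 105\right)^{2} = 109^{2} = 11881$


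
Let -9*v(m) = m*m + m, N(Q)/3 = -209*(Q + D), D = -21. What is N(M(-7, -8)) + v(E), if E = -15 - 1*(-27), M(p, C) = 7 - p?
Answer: 13115/3 ≈ 4371.7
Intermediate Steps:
E = 12 (E = -15 + 27 = 12)
N(Q) = 13167 - 627*Q (N(Q) = 3*(-209*(Q - 21)) = 3*(-209*(-21 + Q)) = 3*(4389 - 209*Q) = 13167 - 627*Q)
v(m) = -m/9 - m²/9 (v(m) = -(m*m + m)/9 = -(m² + m)/9 = -(m + m²)/9 = -m/9 - m²/9)
N(M(-7, -8)) + v(E) = (13167 - 627*(7 - 1*(-7))) - ⅑*12*(1 + 12) = (13167 - 627*(7 + 7)) - ⅑*12*13 = (13167 - 627*14) - 52/3 = (13167 - 8778) - 52/3 = 4389 - 52/3 = 13115/3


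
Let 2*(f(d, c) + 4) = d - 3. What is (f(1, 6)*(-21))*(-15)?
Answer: -1575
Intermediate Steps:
f(d, c) = -11/2 + d/2 (f(d, c) = -4 + (d - 3)/2 = -4 + (-3 + d)/2 = -4 + (-3/2 + d/2) = -11/2 + d/2)
(f(1, 6)*(-21))*(-15) = ((-11/2 + (½)*1)*(-21))*(-15) = ((-11/2 + ½)*(-21))*(-15) = -5*(-21)*(-15) = 105*(-15) = -1575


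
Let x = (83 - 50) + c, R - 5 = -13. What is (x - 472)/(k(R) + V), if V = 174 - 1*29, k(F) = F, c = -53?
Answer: -492/137 ≈ -3.5912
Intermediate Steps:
R = -8 (R = 5 - 13 = -8)
V = 145 (V = 174 - 29 = 145)
x = -20 (x = (83 - 50) - 53 = 33 - 53 = -20)
(x - 472)/(k(R) + V) = (-20 - 472)/(-8 + 145) = -492/137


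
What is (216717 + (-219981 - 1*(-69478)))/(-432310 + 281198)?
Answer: -33107/75556 ≈ -0.43818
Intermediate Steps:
(216717 + (-219981 - 1*(-69478)))/(-432310 + 281198) = (216717 + (-219981 + 69478))/(-151112) = (216717 - 150503)*(-1/151112) = 66214*(-1/151112) = -33107/75556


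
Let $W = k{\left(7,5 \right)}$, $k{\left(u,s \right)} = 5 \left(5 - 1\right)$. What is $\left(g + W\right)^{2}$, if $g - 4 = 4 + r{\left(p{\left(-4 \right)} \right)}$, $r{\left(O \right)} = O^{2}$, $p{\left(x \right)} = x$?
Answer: $1936$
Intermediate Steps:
$k{\left(u,s \right)} = 20$ ($k{\left(u,s \right)} = 5 \cdot 4 = 20$)
$W = 20$
$g = 24$ ($g = 4 + \left(4 + \left(-4\right)^{2}\right) = 4 + \left(4 + 16\right) = 4 + 20 = 24$)
$\left(g + W\right)^{2} = \left(24 + 20\right)^{2} = 44^{2} = 1936$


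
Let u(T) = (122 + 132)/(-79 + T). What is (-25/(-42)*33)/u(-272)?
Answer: -96525/3556 ≈ -27.144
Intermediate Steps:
u(T) = 254/(-79 + T)
(-25/(-42)*33)/u(-272) = (-25/(-42)*33)/((254/(-79 - 272))) = (-25*(-1/42)*33)/((254/(-351))) = ((25/42)*33)/((254*(-1/351))) = 275/(14*(-254/351)) = (275/14)*(-351/254) = -96525/3556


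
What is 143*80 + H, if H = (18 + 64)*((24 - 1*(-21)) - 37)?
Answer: 12096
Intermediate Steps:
H = 656 (H = 82*((24 + 21) - 37) = 82*(45 - 37) = 82*8 = 656)
143*80 + H = 143*80 + 656 = 11440 + 656 = 12096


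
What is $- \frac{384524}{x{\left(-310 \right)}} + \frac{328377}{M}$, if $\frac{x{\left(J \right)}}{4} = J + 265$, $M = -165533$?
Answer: $\frac{15898075858}{7448985} \approx 2134.3$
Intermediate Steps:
$x{\left(J \right)} = 1060 + 4 J$ ($x{\left(J \right)} = 4 \left(J + 265\right) = 4 \left(265 + J\right) = 1060 + 4 J$)
$- \frac{384524}{x{\left(-310 \right)}} + \frac{328377}{M} = - \frac{384524}{1060 + 4 \left(-310\right)} + \frac{328377}{-165533} = - \frac{384524}{1060 - 1240} + 328377 \left(- \frac{1}{165533}\right) = - \frac{384524}{-180} - \frac{328377}{165533} = \left(-384524\right) \left(- \frac{1}{180}\right) - \frac{328377}{165533} = \frac{96131}{45} - \frac{328377}{165533} = \frac{15898075858}{7448985}$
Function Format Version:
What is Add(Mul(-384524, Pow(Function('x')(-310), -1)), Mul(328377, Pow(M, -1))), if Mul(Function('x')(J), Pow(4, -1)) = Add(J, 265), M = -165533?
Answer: Rational(15898075858, 7448985) ≈ 2134.3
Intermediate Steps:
Function('x')(J) = Add(1060, Mul(4, J)) (Function('x')(J) = Mul(4, Add(J, 265)) = Mul(4, Add(265, J)) = Add(1060, Mul(4, J)))
Add(Mul(-384524, Pow(Function('x')(-310), -1)), Mul(328377, Pow(M, -1))) = Add(Mul(-384524, Pow(Add(1060, Mul(4, -310)), -1)), Mul(328377, Pow(-165533, -1))) = Add(Mul(-384524, Pow(Add(1060, -1240), -1)), Mul(328377, Rational(-1, 165533))) = Add(Mul(-384524, Pow(-180, -1)), Rational(-328377, 165533)) = Add(Mul(-384524, Rational(-1, 180)), Rational(-328377, 165533)) = Add(Rational(96131, 45), Rational(-328377, 165533)) = Rational(15898075858, 7448985)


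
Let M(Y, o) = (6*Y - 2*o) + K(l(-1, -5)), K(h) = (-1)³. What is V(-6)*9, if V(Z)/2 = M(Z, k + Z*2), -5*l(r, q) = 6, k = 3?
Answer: -342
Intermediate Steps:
l(r, q) = -6/5 (l(r, q) = -⅕*6 = -6/5)
K(h) = -1
M(Y, o) = -1 - 2*o + 6*Y (M(Y, o) = (6*Y - 2*o) - 1 = (-2*o + 6*Y) - 1 = -1 - 2*o + 6*Y)
V(Z) = -14 + 4*Z (V(Z) = 2*(-1 - 2*(3 + Z*2) + 6*Z) = 2*(-1 - 2*(3 + 2*Z) + 6*Z) = 2*(-1 + (-6 - 4*Z) + 6*Z) = 2*(-7 + 2*Z) = -14 + 4*Z)
V(-6)*9 = (-14 + 4*(-6))*9 = (-14 - 24)*9 = -38*9 = -342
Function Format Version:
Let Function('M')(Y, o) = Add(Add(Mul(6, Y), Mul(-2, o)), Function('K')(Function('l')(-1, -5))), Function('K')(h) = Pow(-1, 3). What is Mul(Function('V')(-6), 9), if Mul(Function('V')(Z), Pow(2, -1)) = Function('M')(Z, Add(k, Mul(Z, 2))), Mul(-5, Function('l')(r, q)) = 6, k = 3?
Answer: -342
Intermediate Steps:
Function('l')(r, q) = Rational(-6, 5) (Function('l')(r, q) = Mul(Rational(-1, 5), 6) = Rational(-6, 5))
Function('K')(h) = -1
Function('M')(Y, o) = Add(-1, Mul(-2, o), Mul(6, Y)) (Function('M')(Y, o) = Add(Add(Mul(6, Y), Mul(-2, o)), -1) = Add(Add(Mul(-2, o), Mul(6, Y)), -1) = Add(-1, Mul(-2, o), Mul(6, Y)))
Function('V')(Z) = Add(-14, Mul(4, Z)) (Function('V')(Z) = Mul(2, Add(-1, Mul(-2, Add(3, Mul(Z, 2))), Mul(6, Z))) = Mul(2, Add(-1, Mul(-2, Add(3, Mul(2, Z))), Mul(6, Z))) = Mul(2, Add(-1, Add(-6, Mul(-4, Z)), Mul(6, Z))) = Mul(2, Add(-7, Mul(2, Z))) = Add(-14, Mul(4, Z)))
Mul(Function('V')(-6), 9) = Mul(Add(-14, Mul(4, -6)), 9) = Mul(Add(-14, -24), 9) = Mul(-38, 9) = -342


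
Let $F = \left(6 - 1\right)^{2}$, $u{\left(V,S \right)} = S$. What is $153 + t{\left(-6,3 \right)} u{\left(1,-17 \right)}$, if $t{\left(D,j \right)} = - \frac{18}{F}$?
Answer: $\frac{4131}{25} \approx 165.24$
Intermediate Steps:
$F = 25$ ($F = \left(6 + \left(-4 + 3\right)\right)^{2} = \left(6 - 1\right)^{2} = 5^{2} = 25$)
$t{\left(D,j \right)} = - \frac{18}{25}$
$153 + t{\left(-6,3 \right)} u{\left(1,-17 \right)} = 153 - - \frac{306}{25} = 153 + \frac{306}{25} = \frac{4131}{25}$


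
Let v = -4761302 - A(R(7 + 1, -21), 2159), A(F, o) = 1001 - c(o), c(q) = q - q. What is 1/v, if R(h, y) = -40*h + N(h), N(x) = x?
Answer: -1/4762303 ≈ -2.0998e-7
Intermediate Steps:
R(h, y) = -39*h (R(h, y) = -40*h + h = -39*h)
c(q) = 0
A(F, o) = 1001 (A(F, o) = 1001 - 1*0 = 1001 + 0 = 1001)
v = -4762303 (v = -4761302 - 1*1001 = -4761302 - 1001 = -4762303)
1/v = 1/(-4762303) = -1/4762303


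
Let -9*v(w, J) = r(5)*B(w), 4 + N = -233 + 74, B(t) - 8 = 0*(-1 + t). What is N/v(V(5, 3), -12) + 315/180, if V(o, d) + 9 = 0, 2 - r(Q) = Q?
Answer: -475/8 ≈ -59.375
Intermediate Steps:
B(t) = 8 (B(t) = 8 + 0*(-1 + t) = 8 + 0 = 8)
r(Q) = 2 - Q
V(o, d) = -9 (V(o, d) = -9 + 0 = -9)
N = -163 (N = -4 + (-233 + 74) = -4 - 159 = -163)
v(w, J) = 8/3 (v(w, J) = -(2 - 1*5)*8/9 = -(2 - 5)*8/9 = -(-1)*8/3 = -⅑*(-24) = 8/3)
N/v(V(5, 3), -12) + 315/180 = -163/8/3 + 315/180 = -163*3/8 + 315*(1/180) = -489/8 + 7/4 = -475/8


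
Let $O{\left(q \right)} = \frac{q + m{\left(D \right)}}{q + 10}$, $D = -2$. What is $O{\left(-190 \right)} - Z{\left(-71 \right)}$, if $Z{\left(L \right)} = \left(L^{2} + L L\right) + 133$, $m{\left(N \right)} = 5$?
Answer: $- \frac{367703}{36} \approx -10214.0$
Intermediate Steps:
$Z{\left(L \right)} = 133 + 2 L^{2}$ ($Z{\left(L \right)} = \left(L^{2} + L^{2}\right) + 133 = 2 L^{2} + 133 = 133 + 2 L^{2}$)
$O{\left(q \right)} = \frac{5 + q}{10 + q}$ ($O{\left(q \right)} = \frac{q + 5}{q + 10} = \frac{5 + q}{10 + q}$)
$O{\left(-190 \right)} - Z{\left(-71 \right)} = \frac{5 - 190}{10 - 190} - \left(133 + 2 \left(-71\right)^{2}\right) = \frac{1}{-180} \left(-185\right) - \left(133 + 2 \cdot 5041\right) = \left(- \frac{1}{180}\right) \left(-185\right) - \left(133 + 10082\right) = \frac{37}{36} - 10215 = - \frac{367703}{36}$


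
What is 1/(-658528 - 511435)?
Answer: -1/1169963 ≈ -8.5473e-7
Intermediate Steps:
1/(-658528 - 511435) = 1/(-1169963) = -1/1169963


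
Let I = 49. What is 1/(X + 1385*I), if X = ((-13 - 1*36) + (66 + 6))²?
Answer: 1/68394 ≈ 1.4621e-5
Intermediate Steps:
X = 529 (X = ((-13 - 36) + 72)² = (-49 + 72)² = 23² = 529)
1/(X + 1385*I) = 1/(529 + 1385*49) = 1/(529 + 67865) = 1/68394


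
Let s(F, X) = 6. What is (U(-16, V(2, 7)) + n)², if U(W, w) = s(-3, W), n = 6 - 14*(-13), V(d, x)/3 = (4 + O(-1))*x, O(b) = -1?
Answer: 37636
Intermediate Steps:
V(d, x) = 9*x (V(d, x) = 3*((4 - 1)*x) = 3*(3*x) = 9*x)
n = 188 (n = 6 + 182 = 188)
U(W, w) = 6
(U(-16, V(2, 7)) + n)² = (6 + 188)² = 194² = 37636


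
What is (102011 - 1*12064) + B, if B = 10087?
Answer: 100034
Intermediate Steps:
(102011 - 1*12064) + B = (102011 - 1*12064) + 10087 = (102011 - 12064) + 10087 = 89947 + 10087 = 100034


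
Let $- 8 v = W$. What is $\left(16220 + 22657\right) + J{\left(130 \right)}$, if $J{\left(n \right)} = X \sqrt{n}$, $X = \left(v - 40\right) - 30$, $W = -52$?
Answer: $38877 - \frac{127 \sqrt{130}}{2} \approx 38153.0$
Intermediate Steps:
$v = \frac{13}{2}$ ($v = \left(- \frac{1}{8}\right) \left(-52\right) = \frac{13}{2} \approx 6.5$)
$X = - \frac{127}{2}$ ($X = \left(\frac{13}{2} - 40\right) - 30 = - \frac{67}{2} - 30 = - \frac{127}{2} \approx -63.5$)
$J{\left(n \right)} = - \frac{127 \sqrt{n}}{2}$
$\left(16220 + 22657\right) + J{\left(130 \right)} = \left(16220 + 22657\right) - \frac{127 \sqrt{130}}{2} = 38877 - \frac{127 \sqrt{130}}{2}$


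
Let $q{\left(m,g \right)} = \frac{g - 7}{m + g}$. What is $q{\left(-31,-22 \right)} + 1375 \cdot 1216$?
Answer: $\frac{88616029}{53} \approx 1.672 \cdot 10^{6}$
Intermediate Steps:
$q{\left(m,g \right)} = \frac{-7 + g}{g + m}$
$q{\left(-31,-22 \right)} + 1375 \cdot 1216 = \frac{-7 - 22}{-22 - 31} + 1375 \cdot 1216 = \frac{1}{-53} \left(-29\right) + 1672000 = \left(- \frac{1}{53}\right) \left(-29\right) + 1672000 = \frac{29}{53} + 1672000 = \frac{88616029}{53}$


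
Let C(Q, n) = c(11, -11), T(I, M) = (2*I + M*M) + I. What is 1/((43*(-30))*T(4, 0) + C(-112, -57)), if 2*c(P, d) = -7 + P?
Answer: -1/15478 ≈ -6.4608e-5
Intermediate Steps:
T(I, M) = M² + 3*I (T(I, M) = (2*I + M²) + I = (M² + 2*I) + I = M² + 3*I)
c(P, d) = -7/2 + P/2 (c(P, d) = (-7 + P)/2 = -7/2 + P/2)
C(Q, n) = 2 (C(Q, n) = -7/2 + (½)*11 = -7/2 + 11/2 = 2)
1/((43*(-30))*T(4, 0) + C(-112, -57)) = 1/((43*(-30))*(0² + 3*4) + 2) = 1/(-1290*(0 + 12) + 2) = 1/(-1290*12 + 2) = 1/(-15480 + 2) = 1/(-15478) = -1/15478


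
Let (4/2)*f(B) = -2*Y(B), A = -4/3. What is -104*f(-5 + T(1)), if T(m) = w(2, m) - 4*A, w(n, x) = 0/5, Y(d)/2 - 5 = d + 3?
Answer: 5200/3 ≈ 1733.3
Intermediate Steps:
Y(d) = 16 + 2*d (Y(d) = 10 + 2*(d + 3) = 10 + 2*(3 + d) = 10 + (6 + 2*d) = 16 + 2*d)
w(n, x) = 0 (w(n, x) = 0*(1/5) = 0)
A = -4/3 (A = -4*1/3 = -4/3 ≈ -1.3333)
T(m) = 16/3 (T(m) = 0 - 4*(-4/3) = 0 + 16/3 = 16/3)
f(B) = -16 - 2*B (f(B) = (-2*(16 + 2*B))/2 = (-32 - 4*B)/2 = -16 - 2*B)
-104*f(-5 + T(1)) = -104*(-16 - 2*(-5 + 16/3)) = -104*(-16 - 2*1/3) = -104*(-16 - 2/3) = -104*(-50/3) = 5200/3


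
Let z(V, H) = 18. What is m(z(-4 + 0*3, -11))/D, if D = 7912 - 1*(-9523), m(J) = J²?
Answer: 324/17435 ≈ 0.018583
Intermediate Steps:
D = 17435 (D = 7912 + 9523 = 17435)
m(z(-4 + 0*3, -11))/D = 18²/17435 = 324*(1/17435) = 324/17435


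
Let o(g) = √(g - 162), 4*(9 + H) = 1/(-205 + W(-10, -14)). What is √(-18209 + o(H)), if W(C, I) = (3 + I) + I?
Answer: √(-963256100 + 115*I*√36183830)/230 ≈ 0.048454 + 134.94*I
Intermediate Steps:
W(C, I) = 3 + 2*I
H = -8281/920 (H = -9 + 1/(4*(-205 + (3 + 2*(-14)))) = -9 + 1/(4*(-205 + (3 - 28))) = -9 + 1/(4*(-205 - 25)) = -9 + (¼)/(-230) = -9 + (¼)*(-1/230) = -9 - 1/920 = -8281/920 ≈ -9.0011)
o(g) = √(-162 + g)
√(-18209 + o(H)) = √(-18209 + √(-162 - 8281/920)) = √(-18209 + √(-157321/920)) = √(-18209 + I*√36183830/460)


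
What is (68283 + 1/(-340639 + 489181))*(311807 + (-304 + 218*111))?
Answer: 3404979452909287/148542 ≈ 2.2923e+10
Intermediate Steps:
(68283 + 1/(-340639 + 489181))*(311807 + (-304 + 218*111)) = (68283 + 1/148542)*(311807 + (-304 + 24198)) = (68283 + 1/148542)*(311807 + 23894) = (10142893387/148542)*335701 = 3404979452909287/148542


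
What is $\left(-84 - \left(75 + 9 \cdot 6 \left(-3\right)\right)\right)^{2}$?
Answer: $9$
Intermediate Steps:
$\left(-84 - \left(75 + 9 \cdot 6 \left(-3\right)\right)\right)^{2} = \left(-84 - -87\right)^{2} = \left(-84 + \left(-75 + 162\right)\right)^{2} = \left(-84 + 87\right)^{2} = 3^{2} = 9$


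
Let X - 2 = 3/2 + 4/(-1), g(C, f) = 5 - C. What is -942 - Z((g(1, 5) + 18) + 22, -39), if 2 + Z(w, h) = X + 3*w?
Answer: -2143/2 ≈ -1071.5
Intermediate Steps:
X = -½ (X = 2 + (3/2 + 4/(-1)) = 2 + (3*(½) + 4*(-1)) = 2 + (3/2 - 4) = 2 - 5/2 = -½ ≈ -0.50000)
Z(w, h) = -5/2 + 3*w (Z(w, h) = -2 + (-½ + 3*w) = -5/2 + 3*w)
-942 - Z((g(1, 5) + 18) + 22, -39) = -942 - (-5/2 + 3*(((5 - 1*1) + 18) + 22)) = -942 - (-5/2 + 3*(((5 - 1) + 18) + 22)) = -942 - (-5/2 + 3*((4 + 18) + 22)) = -942 - (-5/2 + 3*(22 + 22)) = -942 - (-5/2 + 3*44) = -942 - (-5/2 + 132) = -942 - 1*259/2 = -942 - 259/2 = -2143/2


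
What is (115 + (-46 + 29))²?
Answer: 9604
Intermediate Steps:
(115 + (-46 + 29))² = (115 - 17)² = 98² = 9604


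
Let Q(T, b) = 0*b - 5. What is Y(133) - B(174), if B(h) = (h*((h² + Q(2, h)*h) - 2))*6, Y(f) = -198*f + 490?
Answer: -30723620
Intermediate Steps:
Q(T, b) = -5 (Q(T, b) = 0 - 5 = -5)
Y(f) = 490 - 198*f
B(h) = 6*h*(-2 + h² - 5*h) (B(h) = (h*((h² - 5*h) - 2))*6 = (h*(-2 + h² - 5*h))*6 = 6*h*(-2 + h² - 5*h))
Y(133) - B(174) = (490 - 198*133) - 6*174*(-2 + 174² - 5*174) = (490 - 26334) - 6*174*(-2 + 30276 - 870) = -25844 - 6*174*29404 = -25844 - 1*30697776 = -25844 - 30697776 = -30723620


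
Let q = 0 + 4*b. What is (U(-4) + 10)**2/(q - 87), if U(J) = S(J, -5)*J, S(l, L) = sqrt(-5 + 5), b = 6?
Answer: -100/63 ≈ -1.5873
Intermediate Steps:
S(l, L) = 0 (S(l, L) = sqrt(0) = 0)
U(J) = 0 (U(J) = 0*J = 0)
q = 24 (q = 0 + 4*6 = 0 + 24 = 24)
(U(-4) + 10)**2/(q - 87) = (0 + 10)**2/(24 - 87) = 10**2/(-63) = 100*(-1/63) = -100/63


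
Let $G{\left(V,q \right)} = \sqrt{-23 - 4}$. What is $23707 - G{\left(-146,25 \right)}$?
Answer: $23707 - 3 i \sqrt{3} \approx 23707.0 - 5.1962 i$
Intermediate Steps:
$G{\left(V,q \right)} = 3 i \sqrt{3}$ ($G{\left(V,q \right)} = \sqrt{-27} = 3 i \sqrt{3}$)
$23707 - G{\left(-146,25 \right)} = 23707 - 3 i \sqrt{3}$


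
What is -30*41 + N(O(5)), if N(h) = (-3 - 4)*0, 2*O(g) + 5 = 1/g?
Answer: -1230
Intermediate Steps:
O(g) = -5/2 + 1/(2*g)
N(h) = 0 (N(h) = -7*0 = 0)
-30*41 + N(O(5)) = -30*41 + 0 = -1230 + 0 = -1230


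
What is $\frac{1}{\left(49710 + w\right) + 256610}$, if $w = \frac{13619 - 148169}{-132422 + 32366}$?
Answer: $\frac{16676}{5108214745} \approx 3.2645 \cdot 10^{-6}$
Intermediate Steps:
$w = \frac{22425}{16676}$ ($w = - \frac{134550}{-100056} = \left(-134550\right) \left(- \frac{1}{100056}\right) = \frac{22425}{16676} \approx 1.3447$)
$\frac{1}{\left(49710 + w\right) + 256610} = \frac{1}{\left(49710 + \frac{22425}{16676}\right) + 256610} = \frac{1}{\frac{828986385}{16676} + 256610} = \frac{1}{\frac{5108214745}{16676}} = \frac{16676}{5108214745}$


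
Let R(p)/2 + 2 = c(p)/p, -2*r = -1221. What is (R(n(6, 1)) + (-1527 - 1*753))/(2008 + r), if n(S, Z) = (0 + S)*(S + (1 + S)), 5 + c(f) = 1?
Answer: -178160/204243 ≈ -0.87229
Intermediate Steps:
c(f) = -4 (c(f) = -5 + 1 = -4)
r = 1221/2 (r = -½*(-1221) = 1221/2 ≈ 610.50)
n(S, Z) = S*(1 + 2*S)
R(p) = -4 - 8/p (R(p) = -4 + 2*(-4/p) = -4 - 8/p)
(R(n(6, 1)) + (-1527 - 1*753))/(2008 + r) = ((-4 - 8*1/(6*(1 + 2*6))) + (-1527 - 1*753))/(2008 + 1221/2) = ((-4 - 8*1/(6*(1 + 12))) + (-1527 - 753))/(5237/2) = ((-4 - 8/(6*13)) - 2280)*(2/5237) = ((-4 - 8/78) - 2280)*(2/5237) = ((-4 - 8*1/78) - 2280)*(2/5237) = ((-4 - 4/39) - 2280)*(2/5237) = (-160/39 - 2280)*(2/5237) = -89080/39*2/5237 = -178160/204243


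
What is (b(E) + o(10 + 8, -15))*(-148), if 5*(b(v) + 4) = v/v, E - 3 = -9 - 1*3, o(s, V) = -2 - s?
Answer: 17612/5 ≈ 3522.4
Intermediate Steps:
E = -9 (E = 3 + (-9 - 1*3) = 3 + (-9 - 3) = 3 - 12 = -9)
b(v) = -19/5 (b(v) = -4 + (v/v)/5 = -4 + (⅕)*1 = -4 + ⅕ = -19/5)
(b(E) + o(10 + 8, -15))*(-148) = (-19/5 + (-2 - (10 + 8)))*(-148) = (-19/5 + (-2 - 1*18))*(-148) = (-19/5 + (-2 - 18))*(-148) = (-19/5 - 20)*(-148) = -119/5*(-148) = 17612/5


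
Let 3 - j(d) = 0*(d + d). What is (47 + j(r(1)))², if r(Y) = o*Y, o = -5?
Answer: 2500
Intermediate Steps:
r(Y) = -5*Y
j(d) = 3 (j(d) = 3 - 0*(d + d) = 3 - 0*2*d = 3 - 1*0 = 3 + 0 = 3)
(47 + j(r(1)))² = (47 + 3)² = 50² = 2500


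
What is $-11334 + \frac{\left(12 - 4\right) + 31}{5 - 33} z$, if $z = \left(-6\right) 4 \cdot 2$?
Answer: $- \frac{78870}{7} \approx -11267.0$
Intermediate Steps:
$z = -48$ ($z = \left(-24\right) 2 = -48$)
$-11334 + \frac{\left(12 - 4\right) + 31}{5 - 33} z = -11334 + \frac{\left(12 - 4\right) + 31}{5 - 33} \left(-48\right) = -11334 + \frac{8 + 31}{-28} \left(-48\right) = -11334 + 39 \left(- \frac{1}{28}\right) \left(-48\right) = -11334 - - \frac{468}{7} = -11334 + \frac{468}{7} = - \frac{78870}{7}$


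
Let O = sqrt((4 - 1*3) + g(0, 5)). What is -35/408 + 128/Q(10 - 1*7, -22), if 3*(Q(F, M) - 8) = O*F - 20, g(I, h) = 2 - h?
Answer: 18397/408 - 576*I*sqrt(2)/17 ≈ 45.091 - 47.917*I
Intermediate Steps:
O = I*sqrt(2) (O = sqrt((4 - 1*3) + (2 - 1*5)) = sqrt((4 - 3) + (2 - 5)) = sqrt(1 - 3) = sqrt(-2) = I*sqrt(2) ≈ 1.4142*I)
Q(F, M) = 4/3 + I*F*sqrt(2)/3 (Q(F, M) = 8 + ((I*sqrt(2))*F - 20)/3 = 8 + (I*F*sqrt(2) - 20)/3 = 8 + (-20 + I*F*sqrt(2))/3 = 8 + (-20/3 + I*F*sqrt(2)/3) = 4/3 + I*F*sqrt(2)/3)
-35/408 + 128/Q(10 - 1*7, -22) = -35/408 + 128/(4/3 + I*(10 - 1*7)*sqrt(2)/3) = -35*1/408 + 128/(4/3 + I*(10 - 7)*sqrt(2)/3) = -35/408 + 128/(4/3 + (1/3)*I*3*sqrt(2)) = -35/408 + 128/(4/3 + I*sqrt(2))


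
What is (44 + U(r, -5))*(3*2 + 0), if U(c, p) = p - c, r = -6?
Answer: 270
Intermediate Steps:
(44 + U(r, -5))*(3*2 + 0) = (44 + (-5 - 1*(-6)))*(3*2 + 0) = (44 + (-5 + 6))*(6 + 0) = (44 + 1)*6 = 45*6 = 270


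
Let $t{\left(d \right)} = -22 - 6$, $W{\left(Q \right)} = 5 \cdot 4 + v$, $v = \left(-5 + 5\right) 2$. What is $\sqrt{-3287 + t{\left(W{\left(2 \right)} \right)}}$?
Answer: $i \sqrt{3315} \approx 57.576 i$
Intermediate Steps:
$v = 0$ ($v = 0 \cdot 2 = 0$)
$W{\left(Q \right)} = 20$ ($W{\left(Q \right)} = 5 \cdot 4 + 0 = 20 + 0 = 20$)
$t{\left(d \right)} = -28$ ($t{\left(d \right)} = -22 - 6 = -28$)
$\sqrt{-3287 + t{\left(W{\left(2 \right)} \right)}} = \sqrt{-3287 - 28} = \sqrt{-3315} = i \sqrt{3315}$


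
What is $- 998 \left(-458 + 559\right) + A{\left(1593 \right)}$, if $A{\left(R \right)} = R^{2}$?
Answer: $2436851$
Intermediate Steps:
$- 998 \left(-458 + 559\right) + A{\left(1593 \right)} = - 998 \left(-458 + 559\right) + 1593^{2} = \left(-998\right) 101 + 2537649 = -100798 + 2537649 = 2436851$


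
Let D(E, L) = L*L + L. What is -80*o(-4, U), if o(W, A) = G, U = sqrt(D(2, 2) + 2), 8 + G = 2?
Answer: 480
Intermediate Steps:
D(E, L) = L + L**2 (D(E, L) = L**2 + L = L + L**2)
G = -6 (G = -8 + 2 = -6)
U = 2*sqrt(2) (U = sqrt(2*(1 + 2) + 2) = sqrt(2*3 + 2) = sqrt(6 + 2) = sqrt(8) = 2*sqrt(2) ≈ 2.8284)
o(W, A) = -6
-80*o(-4, U) = -80*(-6) = 480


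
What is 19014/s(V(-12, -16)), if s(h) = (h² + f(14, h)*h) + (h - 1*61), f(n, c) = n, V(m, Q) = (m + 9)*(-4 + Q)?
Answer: 19014/4439 ≈ 4.2834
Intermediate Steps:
V(m, Q) = (-4 + Q)*(9 + m) (V(m, Q) = (9 + m)*(-4 + Q) = (-4 + Q)*(9 + m))
s(h) = -61 + h² + 15*h (s(h) = (h² + 14*h) + (h - 1*61) = (h² + 14*h) + (h - 61) = (h² + 14*h) + (-61 + h) = -61 + h² + 15*h)
19014/s(V(-12, -16)) = 19014/(-61 + (-36 - 4*(-12) + 9*(-16) - 16*(-12))² + 15*(-36 - 4*(-12) + 9*(-16) - 16*(-12))) = 19014/(-61 + (-36 + 48 - 144 + 192)² + 15*(-36 + 48 - 144 + 192)) = 19014/(-61 + 60² + 15*60) = 19014/(-61 + 3600 + 900) = 19014/4439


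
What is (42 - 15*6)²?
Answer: 2304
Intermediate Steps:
(42 - 15*6)² = (42 - 90)² = (-48)² = 2304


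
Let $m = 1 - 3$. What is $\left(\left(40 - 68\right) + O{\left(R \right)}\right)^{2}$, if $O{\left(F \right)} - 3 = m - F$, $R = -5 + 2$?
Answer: $576$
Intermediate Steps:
$R = -3$
$m = -2$
$O{\left(F \right)} = 1 - F$ ($O{\left(F \right)} = 3 - \left(2 + F\right) = 1 - F$)
$\left(\left(40 - 68\right) + O{\left(R \right)}\right)^{2} = \left(\left(40 - 68\right) + \left(1 - -3\right)\right)^{2} = \left(\left(40 - 68\right) + \left(1 + 3\right)\right)^{2} = \left(-28 + 4\right)^{2} = \left(-24\right)^{2} = 576$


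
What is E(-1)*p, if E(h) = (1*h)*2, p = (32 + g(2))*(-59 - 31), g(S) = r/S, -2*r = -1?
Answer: 5805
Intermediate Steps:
r = 1/2 (r = -1/2*(-1) = 1/2 ≈ 0.50000)
g(S) = 1/(2*S)
p = -5805/2 (p = (32 + (1/2)/2)*(-59 - 31) = (32 + (1/2)*(1/2))*(-90) = (32 + 1/4)*(-90) = (129/4)*(-90) = -5805/2 ≈ -2902.5)
E(h) = 2*h (E(h) = h*2 = 2*h)
E(-1)*p = (2*(-1))*(-5805/2) = -2*(-5805/2) = 5805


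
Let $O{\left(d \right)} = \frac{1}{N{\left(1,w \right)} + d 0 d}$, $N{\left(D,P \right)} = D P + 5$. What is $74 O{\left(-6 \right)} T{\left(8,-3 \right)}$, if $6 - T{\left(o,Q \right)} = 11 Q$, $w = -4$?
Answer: $2886$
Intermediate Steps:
$N{\left(D,P \right)} = 5 + D P$
$T{\left(o,Q \right)} = 6 - 11 Q$
$O{\left(d \right)} = 1$ ($O{\left(d \right)} = \frac{1}{\left(5 + 1 \left(-4\right)\right) + d 0 d} = \frac{1}{\left(5 - 4\right) + 0 d} = \frac{1}{1 + 0} = 1^{-1} = 1$)
$74 O{\left(-6 \right)} T{\left(8,-3 \right)} = 74 \cdot 1 \left(6 - -33\right) = 74 \left(6 + 33\right) = 74 \cdot 39 = 2886$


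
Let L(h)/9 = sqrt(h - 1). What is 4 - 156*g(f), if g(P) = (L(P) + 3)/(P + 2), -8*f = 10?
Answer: -620 - 2808*I ≈ -620.0 - 2808.0*I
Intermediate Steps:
f = -5/4 (f = -1/8*10 = -5/4 ≈ -1.2500)
L(h) = 9*sqrt(-1 + h) (L(h) = 9*sqrt(h - 1) = 9*sqrt(-1 + h))
g(P) = (3 + 9*sqrt(-1 + P))/(2 + P) (g(P) = (9*sqrt(-1 + P) + 3)/(P + 2) = (3 + 9*sqrt(-1 + P))/(2 + P))
4 - 156*g(f) = 4 - 468*(1 + 3*sqrt(-1 - 5/4))/(2 - 5/4) = 4 - 468*(1 + 3*sqrt(-9/4))/3/4 = 4 - 468*4*(1 + 3*(3*I/2))/3 = 4 - 468*4*(1 + 9*I/2)/3 = 4 - 156*(4 + 18*I) = 4 + (-624 - 2808*I) = -620 - 2808*I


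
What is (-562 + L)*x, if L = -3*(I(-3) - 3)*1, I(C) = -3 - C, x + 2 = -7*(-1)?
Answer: -2765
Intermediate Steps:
x = 5 (x = -2 - 7*(-1) = -2 + 7 = 5)
L = 9 (L = -3*((-3 - 1*(-3)) - 3)*1 = -3*((-3 + 3) - 3)*1 = -3*(0 - 3)*1 = -3*(-3)*1 = 9*1 = 9)
(-562 + L)*x = (-562 + 9)*5 = -553*5 = -2765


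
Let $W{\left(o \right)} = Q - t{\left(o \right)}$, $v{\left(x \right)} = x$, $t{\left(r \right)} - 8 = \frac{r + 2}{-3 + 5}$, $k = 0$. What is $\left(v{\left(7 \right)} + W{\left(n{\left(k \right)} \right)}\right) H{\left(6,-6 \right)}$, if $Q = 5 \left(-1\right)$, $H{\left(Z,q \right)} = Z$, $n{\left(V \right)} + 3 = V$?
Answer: $-33$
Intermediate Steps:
$n{\left(V \right)} = -3 + V$
$t{\left(r \right)} = 9 + \frac{r}{2}$ ($t{\left(r \right)} = 8 + \frac{r + 2}{-3 + 5} = 8 + \frac{2 + r}{2} = 8 + \left(2 + r\right) \frac{1}{2} = 8 + \left(1 + \frac{r}{2}\right) = 9 + \frac{r}{2}$)
$Q = -5$
$W{\left(o \right)} = -14 - \frac{o}{2}$ ($W{\left(o \right)} = -5 - \left(9 + \frac{o}{2}\right) = -14 - \frac{o}{2}$)
$\left(v{\left(7 \right)} + W{\left(n{\left(k \right)} \right)}\right) H{\left(6,-6 \right)} = \left(7 - \left(14 + \frac{-3 + 0}{2}\right)\right) 6 = \left(7 - \frac{25}{2}\right) 6 = \left(- \frac{11}{2}\right) 6 = -33$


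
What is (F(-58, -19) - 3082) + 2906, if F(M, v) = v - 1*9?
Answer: -204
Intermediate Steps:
F(M, v) = -9 + v (F(M, v) = v - 9 = -9 + v)
(F(-58, -19) - 3082) + 2906 = ((-9 - 19) - 3082) + 2906 = (-28 - 3082) + 2906 = -3110 + 2906 = -204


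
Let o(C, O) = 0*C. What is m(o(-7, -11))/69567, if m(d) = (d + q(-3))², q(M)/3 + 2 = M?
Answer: 75/23189 ≈ 0.0032343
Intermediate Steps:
o(C, O) = 0
q(M) = -6 + 3*M
m(d) = (-15 + d)² (m(d) = (d + (-6 + 3*(-3)))² = (d + (-6 - 9))² = (d - 15)² = (-15 + d)²)
m(o(-7, -11))/69567 = (-15 + 0)²/69567 = (-15)²*(1/69567) = 225*(1/69567) = 75/23189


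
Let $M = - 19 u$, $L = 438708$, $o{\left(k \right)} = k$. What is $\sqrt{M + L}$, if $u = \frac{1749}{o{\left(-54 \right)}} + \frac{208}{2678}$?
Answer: $\frac{\sqrt{167787582362}}{618} \approx 662.81$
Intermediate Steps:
$u = - \frac{59905}{1854}$ ($u = \frac{1749}{-54} + \frac{208}{2678} = 1749 \left(- \frac{1}{54}\right) + 208 \cdot \frac{1}{2678} = - \frac{583}{18} + \frac{8}{103} = - \frac{59905}{1854} \approx -32.311$)
$M = \frac{1138195}{1854}$ ($M = \left(-19\right) \left(- \frac{59905}{1854}\right) = \frac{1138195}{1854} \approx 613.91$)
$\sqrt{M + L} = \sqrt{\frac{1138195}{1854} + 438708} = \sqrt{\frac{814502827}{1854}} = \frac{\sqrt{167787582362}}{618}$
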